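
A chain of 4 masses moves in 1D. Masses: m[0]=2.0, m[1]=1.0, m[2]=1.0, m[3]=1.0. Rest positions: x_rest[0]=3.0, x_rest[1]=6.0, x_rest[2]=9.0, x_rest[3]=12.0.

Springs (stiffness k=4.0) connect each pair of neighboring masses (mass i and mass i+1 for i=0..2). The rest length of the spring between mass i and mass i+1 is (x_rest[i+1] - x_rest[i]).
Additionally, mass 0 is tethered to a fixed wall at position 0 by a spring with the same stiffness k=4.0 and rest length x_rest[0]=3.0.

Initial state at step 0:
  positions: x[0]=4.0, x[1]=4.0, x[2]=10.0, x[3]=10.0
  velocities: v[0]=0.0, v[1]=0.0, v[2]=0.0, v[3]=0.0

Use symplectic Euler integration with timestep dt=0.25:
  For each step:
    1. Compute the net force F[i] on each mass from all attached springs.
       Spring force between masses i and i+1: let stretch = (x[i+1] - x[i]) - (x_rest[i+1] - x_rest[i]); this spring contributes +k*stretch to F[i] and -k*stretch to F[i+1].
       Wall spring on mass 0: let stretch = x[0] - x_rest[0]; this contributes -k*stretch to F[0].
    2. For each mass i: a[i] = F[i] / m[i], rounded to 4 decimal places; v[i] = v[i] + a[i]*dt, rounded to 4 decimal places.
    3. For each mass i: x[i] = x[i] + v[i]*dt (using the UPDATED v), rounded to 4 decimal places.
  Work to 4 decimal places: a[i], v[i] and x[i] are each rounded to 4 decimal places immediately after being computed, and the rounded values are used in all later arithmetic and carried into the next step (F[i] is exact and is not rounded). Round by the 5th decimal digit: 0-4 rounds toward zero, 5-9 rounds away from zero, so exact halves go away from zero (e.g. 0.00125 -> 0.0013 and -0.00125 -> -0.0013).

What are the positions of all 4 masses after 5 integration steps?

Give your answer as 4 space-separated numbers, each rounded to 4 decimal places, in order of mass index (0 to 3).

Answer: 2.4092 4.6660 9.9659 11.4678

Derivation:
Step 0: x=[4.0000 4.0000 10.0000 10.0000] v=[0.0000 0.0000 0.0000 0.0000]
Step 1: x=[3.5000 5.5000 8.5000 10.7500] v=[-2.0000 6.0000 -6.0000 3.0000]
Step 2: x=[2.8125 7.2500 6.8125 11.6875] v=[-2.7500 7.0000 -6.7500 3.7500]
Step 3: x=[2.3281 7.7813 6.4531 12.1563] v=[-1.9375 2.1250 -1.4375 1.8750]
Step 4: x=[2.2344 6.6172 7.8516 11.9493] v=[-0.3750 -4.6564 5.5939 -0.8282]
Step 5: x=[2.4092 4.6660 9.9659 11.4678] v=[0.6992 -7.8048 8.4572 -1.9259]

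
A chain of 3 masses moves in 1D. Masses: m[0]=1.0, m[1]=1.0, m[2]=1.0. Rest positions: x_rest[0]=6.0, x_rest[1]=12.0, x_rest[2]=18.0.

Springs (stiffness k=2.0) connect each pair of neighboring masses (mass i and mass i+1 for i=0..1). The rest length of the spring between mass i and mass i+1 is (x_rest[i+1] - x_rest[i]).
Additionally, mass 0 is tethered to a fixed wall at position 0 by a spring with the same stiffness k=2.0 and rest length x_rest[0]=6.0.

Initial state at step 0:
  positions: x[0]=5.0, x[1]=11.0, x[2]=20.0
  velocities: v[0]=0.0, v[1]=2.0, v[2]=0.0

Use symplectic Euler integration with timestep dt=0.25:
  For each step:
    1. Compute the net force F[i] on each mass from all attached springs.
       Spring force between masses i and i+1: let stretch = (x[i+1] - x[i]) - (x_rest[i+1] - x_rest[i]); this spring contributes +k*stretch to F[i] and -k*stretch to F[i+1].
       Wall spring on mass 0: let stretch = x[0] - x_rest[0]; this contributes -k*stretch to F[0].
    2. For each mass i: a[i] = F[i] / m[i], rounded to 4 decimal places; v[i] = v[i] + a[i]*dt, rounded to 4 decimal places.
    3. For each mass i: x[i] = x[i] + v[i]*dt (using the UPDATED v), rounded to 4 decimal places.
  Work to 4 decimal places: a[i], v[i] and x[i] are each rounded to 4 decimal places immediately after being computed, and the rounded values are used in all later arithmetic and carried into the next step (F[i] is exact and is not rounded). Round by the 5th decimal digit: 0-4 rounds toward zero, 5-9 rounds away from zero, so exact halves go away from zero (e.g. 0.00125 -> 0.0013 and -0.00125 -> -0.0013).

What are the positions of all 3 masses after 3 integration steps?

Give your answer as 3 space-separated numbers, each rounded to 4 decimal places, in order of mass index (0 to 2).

Answer: 6.0273 13.7168 18.4180

Derivation:
Step 0: x=[5.0000 11.0000 20.0000] v=[0.0000 2.0000 0.0000]
Step 1: x=[5.1250 11.8750 19.6250] v=[0.5000 3.5000 -1.5000]
Step 2: x=[5.4531 12.8750 19.0313] v=[1.3125 4.0000 -2.3750]
Step 3: x=[6.0273 13.7168 18.4180] v=[2.2969 3.3672 -2.4532]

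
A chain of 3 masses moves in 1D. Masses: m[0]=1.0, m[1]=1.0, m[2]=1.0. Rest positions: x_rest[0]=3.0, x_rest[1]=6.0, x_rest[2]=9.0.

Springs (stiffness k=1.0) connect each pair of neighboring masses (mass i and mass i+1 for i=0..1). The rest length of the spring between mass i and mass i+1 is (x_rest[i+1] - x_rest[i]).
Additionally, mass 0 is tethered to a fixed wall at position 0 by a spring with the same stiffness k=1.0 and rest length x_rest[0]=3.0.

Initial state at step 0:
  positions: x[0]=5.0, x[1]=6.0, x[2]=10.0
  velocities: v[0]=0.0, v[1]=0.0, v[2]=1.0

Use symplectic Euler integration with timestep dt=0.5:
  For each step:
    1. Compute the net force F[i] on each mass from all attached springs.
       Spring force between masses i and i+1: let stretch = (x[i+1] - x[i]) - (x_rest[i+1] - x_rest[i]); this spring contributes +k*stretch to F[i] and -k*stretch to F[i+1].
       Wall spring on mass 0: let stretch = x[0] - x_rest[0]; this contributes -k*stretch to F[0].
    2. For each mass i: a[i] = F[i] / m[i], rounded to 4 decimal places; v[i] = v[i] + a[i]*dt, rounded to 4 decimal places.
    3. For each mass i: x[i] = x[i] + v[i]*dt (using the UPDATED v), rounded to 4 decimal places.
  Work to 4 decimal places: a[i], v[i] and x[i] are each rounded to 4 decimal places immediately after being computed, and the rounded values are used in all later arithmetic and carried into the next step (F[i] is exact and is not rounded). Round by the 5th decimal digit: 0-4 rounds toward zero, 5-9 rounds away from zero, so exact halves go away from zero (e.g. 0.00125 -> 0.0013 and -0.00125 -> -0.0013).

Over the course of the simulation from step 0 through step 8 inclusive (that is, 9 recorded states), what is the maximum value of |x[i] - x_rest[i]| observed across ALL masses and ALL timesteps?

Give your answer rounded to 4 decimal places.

Answer: 2.1233

Derivation:
Step 0: x=[5.0000 6.0000 10.0000] v=[0.0000 0.0000 1.0000]
Step 1: x=[4.0000 6.7500 10.2500] v=[-2.0000 1.5000 0.5000]
Step 2: x=[2.6875 7.6875 10.3750] v=[-2.6250 1.8750 0.2500]
Step 3: x=[1.9531 8.0469 10.5782] v=[-1.4688 0.7188 0.4063]
Step 4: x=[2.2539 7.5157 10.8986] v=[0.6016 -1.0625 0.6407]
Step 5: x=[3.3067 6.5147 11.1233] v=[2.1056 -2.0020 0.4493]
Step 6: x=[4.3349 5.8639 10.9458] v=[2.0563 -1.3017 -0.3550]
Step 7: x=[4.6616 6.1013 10.2478] v=[0.6534 0.4748 -1.3960]
Step 8: x=[4.1828 7.0154 9.2632] v=[-0.9576 1.8282 -1.9693]
Max displacement = 2.1233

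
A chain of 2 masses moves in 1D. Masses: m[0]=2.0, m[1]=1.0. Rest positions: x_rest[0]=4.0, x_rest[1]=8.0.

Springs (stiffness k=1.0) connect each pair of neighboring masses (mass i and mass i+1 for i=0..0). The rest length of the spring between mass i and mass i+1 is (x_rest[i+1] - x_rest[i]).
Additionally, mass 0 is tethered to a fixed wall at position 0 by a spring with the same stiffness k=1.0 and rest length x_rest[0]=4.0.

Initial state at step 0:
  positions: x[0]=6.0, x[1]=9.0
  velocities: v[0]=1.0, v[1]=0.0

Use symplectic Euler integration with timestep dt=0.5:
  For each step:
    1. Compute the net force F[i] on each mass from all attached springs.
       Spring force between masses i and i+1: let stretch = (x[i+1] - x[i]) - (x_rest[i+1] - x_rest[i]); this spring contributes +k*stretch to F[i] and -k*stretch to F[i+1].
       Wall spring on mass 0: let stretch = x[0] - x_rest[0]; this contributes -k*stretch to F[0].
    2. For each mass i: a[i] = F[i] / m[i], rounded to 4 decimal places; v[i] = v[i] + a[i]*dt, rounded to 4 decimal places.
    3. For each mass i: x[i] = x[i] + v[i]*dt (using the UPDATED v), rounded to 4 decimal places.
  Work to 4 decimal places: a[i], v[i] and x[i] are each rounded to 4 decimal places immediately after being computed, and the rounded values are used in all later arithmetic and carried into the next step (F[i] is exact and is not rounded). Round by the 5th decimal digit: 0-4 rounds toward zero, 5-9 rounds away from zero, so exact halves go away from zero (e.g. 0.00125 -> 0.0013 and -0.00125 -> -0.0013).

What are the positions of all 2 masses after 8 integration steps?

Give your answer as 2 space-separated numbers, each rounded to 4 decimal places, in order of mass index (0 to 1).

Step 0: x=[6.0000 9.0000] v=[1.0000 0.0000]
Step 1: x=[6.1250 9.2500] v=[0.2500 0.5000]
Step 2: x=[5.8750 9.7188] v=[-0.5000 0.9375]
Step 3: x=[5.3711 10.2266] v=[-1.0078 1.0156]
Step 4: x=[4.8028 10.5206] v=[-1.1367 0.5879]
Step 5: x=[4.3488 10.3851] v=[-0.9080 -0.2710]
Step 6: x=[4.1058 9.7405] v=[-0.4861 -1.2892]
Step 7: x=[4.0539 8.6872] v=[-0.1039 -2.1066]
Step 8: x=[4.0744 7.4756] v=[0.0410 -2.4233]

Answer: 4.0744 7.4756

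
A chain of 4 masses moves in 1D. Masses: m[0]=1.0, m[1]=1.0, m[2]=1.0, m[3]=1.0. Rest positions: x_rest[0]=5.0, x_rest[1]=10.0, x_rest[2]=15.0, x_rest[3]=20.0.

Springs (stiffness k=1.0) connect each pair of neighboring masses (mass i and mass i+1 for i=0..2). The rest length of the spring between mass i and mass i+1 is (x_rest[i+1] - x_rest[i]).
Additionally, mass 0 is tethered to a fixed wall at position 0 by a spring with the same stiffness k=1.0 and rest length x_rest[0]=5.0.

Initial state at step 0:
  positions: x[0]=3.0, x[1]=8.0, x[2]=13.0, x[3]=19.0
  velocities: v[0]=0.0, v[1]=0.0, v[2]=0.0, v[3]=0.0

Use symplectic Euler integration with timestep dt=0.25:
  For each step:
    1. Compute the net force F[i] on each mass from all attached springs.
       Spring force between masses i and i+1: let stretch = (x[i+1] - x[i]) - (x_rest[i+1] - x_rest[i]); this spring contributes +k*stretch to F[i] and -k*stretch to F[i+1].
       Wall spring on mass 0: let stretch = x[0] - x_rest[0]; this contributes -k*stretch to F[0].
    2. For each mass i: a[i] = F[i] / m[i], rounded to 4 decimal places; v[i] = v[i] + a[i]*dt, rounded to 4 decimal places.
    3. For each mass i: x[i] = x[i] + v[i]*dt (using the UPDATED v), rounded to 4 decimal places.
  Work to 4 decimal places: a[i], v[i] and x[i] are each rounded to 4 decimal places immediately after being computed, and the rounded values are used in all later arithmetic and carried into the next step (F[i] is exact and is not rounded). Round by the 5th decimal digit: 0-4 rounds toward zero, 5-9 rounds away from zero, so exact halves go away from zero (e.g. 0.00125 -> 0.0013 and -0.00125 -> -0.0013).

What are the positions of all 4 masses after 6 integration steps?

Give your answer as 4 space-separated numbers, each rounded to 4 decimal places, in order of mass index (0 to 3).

Step 0: x=[3.0000 8.0000 13.0000 19.0000] v=[0.0000 0.0000 0.0000 0.0000]
Step 1: x=[3.1250 8.0000 13.0625 18.9375] v=[0.5000 0.0000 0.2500 -0.2500]
Step 2: x=[3.3594 8.0117 13.1758 18.8203] v=[0.9375 0.0469 0.4531 -0.4688]
Step 3: x=[3.6746 8.0554 13.3191 18.6628] v=[1.2607 0.1749 0.5732 -0.6299]
Step 4: x=[4.0339 8.1543 13.4674 18.4839] v=[1.4373 0.3956 0.5932 -0.7158]
Step 5: x=[4.3986 8.3278 13.5972 18.3039] v=[1.4589 0.6938 0.5191 -0.7199]
Step 6: x=[4.7340 8.5850 13.6918 18.1423] v=[1.3416 1.0289 0.3784 -0.6466]

Answer: 4.7340 8.5850 13.6918 18.1423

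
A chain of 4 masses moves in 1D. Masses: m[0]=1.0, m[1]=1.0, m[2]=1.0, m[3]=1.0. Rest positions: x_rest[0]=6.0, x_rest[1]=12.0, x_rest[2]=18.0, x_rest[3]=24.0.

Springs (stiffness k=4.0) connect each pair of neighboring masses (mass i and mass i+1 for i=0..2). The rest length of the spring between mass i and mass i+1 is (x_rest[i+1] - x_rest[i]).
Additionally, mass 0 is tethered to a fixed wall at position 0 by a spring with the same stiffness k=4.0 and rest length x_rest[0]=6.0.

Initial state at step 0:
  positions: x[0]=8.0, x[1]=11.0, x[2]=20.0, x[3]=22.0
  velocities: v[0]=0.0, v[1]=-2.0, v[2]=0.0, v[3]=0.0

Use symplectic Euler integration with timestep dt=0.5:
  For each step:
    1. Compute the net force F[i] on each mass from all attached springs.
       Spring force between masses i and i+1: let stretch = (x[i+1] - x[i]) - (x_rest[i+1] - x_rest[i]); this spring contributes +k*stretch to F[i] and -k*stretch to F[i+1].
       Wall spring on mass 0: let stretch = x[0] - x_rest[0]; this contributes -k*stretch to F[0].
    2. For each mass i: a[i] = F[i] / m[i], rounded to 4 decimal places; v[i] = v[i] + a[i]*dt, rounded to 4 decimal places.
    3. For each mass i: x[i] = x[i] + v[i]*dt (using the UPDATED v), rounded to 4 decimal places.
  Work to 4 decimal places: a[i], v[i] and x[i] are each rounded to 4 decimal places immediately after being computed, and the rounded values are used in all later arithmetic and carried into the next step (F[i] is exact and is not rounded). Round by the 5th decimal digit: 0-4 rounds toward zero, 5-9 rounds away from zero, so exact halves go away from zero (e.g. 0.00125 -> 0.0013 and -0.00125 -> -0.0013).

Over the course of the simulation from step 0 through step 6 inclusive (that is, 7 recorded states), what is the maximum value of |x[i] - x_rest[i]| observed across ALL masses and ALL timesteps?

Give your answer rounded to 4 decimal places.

Step 0: x=[8.0000 11.0000 20.0000 22.0000] v=[0.0000 -2.0000 0.0000 0.0000]
Step 1: x=[3.0000 16.0000 13.0000 26.0000] v=[-10.0000 10.0000 -14.0000 8.0000]
Step 2: x=[8.0000 5.0000 22.0000 23.0000] v=[10.0000 -22.0000 18.0000 -6.0000]
Step 3: x=[2.0000 14.0000 15.0000 25.0000] v=[-12.0000 18.0000 -14.0000 4.0000]
Step 4: x=[6.0000 12.0000 17.0000 23.0000] v=[8.0000 -4.0000 4.0000 -4.0000]
Step 5: x=[10.0000 9.0000 20.0000 21.0000] v=[8.0000 -6.0000 6.0000 -4.0000]
Step 6: x=[3.0000 18.0000 13.0000 24.0000] v=[-14.0000 18.0000 -14.0000 6.0000]
Max displacement = 7.0000

Answer: 7.0000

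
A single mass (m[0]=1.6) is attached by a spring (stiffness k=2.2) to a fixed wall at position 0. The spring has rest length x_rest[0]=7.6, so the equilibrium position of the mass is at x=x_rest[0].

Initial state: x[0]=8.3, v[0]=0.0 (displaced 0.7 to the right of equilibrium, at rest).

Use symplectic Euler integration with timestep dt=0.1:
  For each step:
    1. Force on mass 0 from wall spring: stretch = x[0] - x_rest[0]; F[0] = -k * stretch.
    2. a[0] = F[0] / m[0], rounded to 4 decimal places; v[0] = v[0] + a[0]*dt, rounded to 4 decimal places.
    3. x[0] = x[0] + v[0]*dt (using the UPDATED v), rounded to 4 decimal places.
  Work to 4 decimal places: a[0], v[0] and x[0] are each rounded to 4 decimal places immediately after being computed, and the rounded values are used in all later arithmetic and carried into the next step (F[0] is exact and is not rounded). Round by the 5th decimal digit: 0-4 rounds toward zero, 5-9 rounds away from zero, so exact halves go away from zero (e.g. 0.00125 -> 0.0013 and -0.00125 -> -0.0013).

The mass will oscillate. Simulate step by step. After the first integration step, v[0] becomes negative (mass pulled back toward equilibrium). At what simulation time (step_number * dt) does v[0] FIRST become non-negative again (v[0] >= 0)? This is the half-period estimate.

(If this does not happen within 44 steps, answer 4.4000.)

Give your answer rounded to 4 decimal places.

Step 0: x=[8.3000] v=[0.0000]
Step 1: x=[8.2904] v=[-0.0963]
Step 2: x=[8.2713] v=[-0.1912]
Step 3: x=[8.2430] v=[-0.2835]
Step 4: x=[8.2058] v=[-0.3719]
Step 5: x=[8.1603] v=[-0.4552]
Step 6: x=[8.1071] v=[-0.5322]
Step 7: x=[8.0469] v=[-0.6019]
Step 8: x=[7.9806] v=[-0.6634]
Step 9: x=[7.9090] v=[-0.7157]
Step 10: x=[7.8332] v=[-0.7582]
Step 11: x=[7.7542] v=[-0.7903]
Step 12: x=[7.6731] v=[-0.8115]
Step 13: x=[7.5909] v=[-0.8216]
Step 14: x=[7.5089] v=[-0.8204]
Step 15: x=[7.4281] v=[-0.8079]
Step 16: x=[7.3497] v=[-0.7843]
Step 17: x=[7.2747] v=[-0.7499]
Step 18: x=[7.2042] v=[-0.7052]
Step 19: x=[7.1391] v=[-0.6508]
Step 20: x=[7.0804] v=[-0.5874]
Step 21: x=[7.0288] v=[-0.5160]
Step 22: x=[6.9851] v=[-0.4375]
Step 23: x=[6.9498] v=[-0.3530]
Step 24: x=[6.9234] v=[-0.2636]
Step 25: x=[6.9063] v=[-0.1706]
Step 26: x=[6.8988] v=[-0.0752]
Step 27: x=[6.9009] v=[0.0212]
First v>=0 after going negative at step 27, time=2.7000

Answer: 2.7000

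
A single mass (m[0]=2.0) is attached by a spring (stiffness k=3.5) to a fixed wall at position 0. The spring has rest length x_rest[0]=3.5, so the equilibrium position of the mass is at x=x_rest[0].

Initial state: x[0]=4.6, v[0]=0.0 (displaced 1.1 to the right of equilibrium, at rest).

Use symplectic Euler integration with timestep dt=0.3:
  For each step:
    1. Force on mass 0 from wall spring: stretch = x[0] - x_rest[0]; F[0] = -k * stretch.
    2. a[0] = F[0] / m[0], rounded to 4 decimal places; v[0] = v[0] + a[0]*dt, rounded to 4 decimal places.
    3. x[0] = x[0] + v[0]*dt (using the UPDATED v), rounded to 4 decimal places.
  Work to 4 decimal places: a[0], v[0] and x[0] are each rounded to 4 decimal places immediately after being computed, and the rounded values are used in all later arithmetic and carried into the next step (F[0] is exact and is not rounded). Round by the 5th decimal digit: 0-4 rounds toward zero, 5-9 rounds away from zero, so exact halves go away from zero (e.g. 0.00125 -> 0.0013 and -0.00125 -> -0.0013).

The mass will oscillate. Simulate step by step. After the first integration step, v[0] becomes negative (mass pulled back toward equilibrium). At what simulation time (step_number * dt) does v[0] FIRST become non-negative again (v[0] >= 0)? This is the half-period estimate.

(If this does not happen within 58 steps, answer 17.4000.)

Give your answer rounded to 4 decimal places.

Step 0: x=[4.6000] v=[0.0000]
Step 1: x=[4.4268] v=[-0.5775]
Step 2: x=[4.1076] v=[-1.0641]
Step 3: x=[3.6927] v=[-1.3831]
Step 4: x=[3.2474] v=[-1.4843]
Step 5: x=[2.8419] v=[-1.3517]
Step 6: x=[2.5400] v=[-1.0062]
Step 7: x=[2.3893] v=[-0.5022]
Step 8: x=[2.4136] v=[0.0809]
First v>=0 after going negative at step 8, time=2.4000

Answer: 2.4000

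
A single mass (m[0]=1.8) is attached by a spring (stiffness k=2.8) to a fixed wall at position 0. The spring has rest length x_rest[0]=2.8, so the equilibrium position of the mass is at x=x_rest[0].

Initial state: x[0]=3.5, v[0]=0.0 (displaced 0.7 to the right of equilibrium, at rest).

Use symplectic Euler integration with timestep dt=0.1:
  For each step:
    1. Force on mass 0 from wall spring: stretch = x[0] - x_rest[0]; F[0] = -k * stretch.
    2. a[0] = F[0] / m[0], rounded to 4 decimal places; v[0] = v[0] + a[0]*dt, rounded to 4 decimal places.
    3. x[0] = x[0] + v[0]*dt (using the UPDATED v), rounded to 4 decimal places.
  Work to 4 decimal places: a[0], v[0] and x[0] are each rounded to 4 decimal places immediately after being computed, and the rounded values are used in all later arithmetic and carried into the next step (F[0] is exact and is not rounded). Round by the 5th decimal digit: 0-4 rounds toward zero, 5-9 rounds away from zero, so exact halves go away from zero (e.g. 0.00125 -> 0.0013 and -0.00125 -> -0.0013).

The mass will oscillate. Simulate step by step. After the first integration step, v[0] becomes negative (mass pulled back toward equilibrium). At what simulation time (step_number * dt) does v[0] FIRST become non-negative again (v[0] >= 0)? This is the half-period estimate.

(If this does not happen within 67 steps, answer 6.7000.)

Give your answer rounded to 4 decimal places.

Step 0: x=[3.5000] v=[0.0000]
Step 1: x=[3.4891] v=[-0.1089]
Step 2: x=[3.4675] v=[-0.2161]
Step 3: x=[3.4355] v=[-0.3199]
Step 4: x=[3.3936] v=[-0.4188]
Step 5: x=[3.3425] v=[-0.5111]
Step 6: x=[3.2830] v=[-0.5955]
Step 7: x=[3.2159] v=[-0.6706]
Step 8: x=[3.1424] v=[-0.7353]
Step 9: x=[3.0635] v=[-0.7886]
Step 10: x=[2.9805] v=[-0.8296]
Step 11: x=[2.8947] v=[-0.8577]
Step 12: x=[2.8075] v=[-0.8724]
Step 13: x=[2.7201] v=[-0.8736]
Step 14: x=[2.6340] v=[-0.8612]
Step 15: x=[2.5505] v=[-0.8354]
Step 16: x=[2.4708] v=[-0.7966]
Step 17: x=[2.3963] v=[-0.7454]
Step 18: x=[2.3280] v=[-0.6826]
Step 19: x=[2.2671] v=[-0.6092]
Step 20: x=[2.2145] v=[-0.5263]
Step 21: x=[2.1710] v=[-0.4352]
Step 22: x=[2.1373] v=[-0.3374]
Step 23: x=[2.1139] v=[-0.2343]
Step 24: x=[2.1011] v=[-0.1276]
Step 25: x=[2.0992] v=[-0.0189]
Step 26: x=[2.1082] v=[0.0901]
First v>=0 after going negative at step 26, time=2.6000

Answer: 2.6000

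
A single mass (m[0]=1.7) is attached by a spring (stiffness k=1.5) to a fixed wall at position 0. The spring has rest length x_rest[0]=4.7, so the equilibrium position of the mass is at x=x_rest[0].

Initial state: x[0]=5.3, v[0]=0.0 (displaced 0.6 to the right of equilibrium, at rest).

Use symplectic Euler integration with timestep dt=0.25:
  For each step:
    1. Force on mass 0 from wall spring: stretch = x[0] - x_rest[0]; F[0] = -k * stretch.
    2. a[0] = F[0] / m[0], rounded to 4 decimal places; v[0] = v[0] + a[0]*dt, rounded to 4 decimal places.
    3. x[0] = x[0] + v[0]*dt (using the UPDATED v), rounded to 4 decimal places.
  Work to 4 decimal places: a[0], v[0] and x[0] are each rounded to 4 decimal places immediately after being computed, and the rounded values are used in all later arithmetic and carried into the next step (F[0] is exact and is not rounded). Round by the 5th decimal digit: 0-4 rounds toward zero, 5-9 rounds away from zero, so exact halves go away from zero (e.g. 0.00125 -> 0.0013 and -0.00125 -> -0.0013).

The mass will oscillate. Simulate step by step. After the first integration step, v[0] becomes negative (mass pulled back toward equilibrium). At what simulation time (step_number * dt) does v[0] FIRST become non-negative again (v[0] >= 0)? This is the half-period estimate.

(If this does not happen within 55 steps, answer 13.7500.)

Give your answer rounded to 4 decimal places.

Answer: 3.5000

Derivation:
Step 0: x=[5.3000] v=[0.0000]
Step 1: x=[5.2669] v=[-0.1324]
Step 2: x=[5.2025] v=[-0.2575]
Step 3: x=[5.1104] v=[-0.3684]
Step 4: x=[4.9957] v=[-0.4589]
Step 5: x=[4.8647] v=[-0.5241]
Step 6: x=[4.7246] v=[-0.5604]
Step 7: x=[4.5832] v=[-0.5658]
Step 8: x=[4.4482] v=[-0.5400]
Step 9: x=[4.3271] v=[-0.4845]
Step 10: x=[4.2265] v=[-0.4023]
Step 11: x=[4.1520] v=[-0.2979]
Step 12: x=[4.1078] v=[-0.1770]
Step 13: x=[4.0962] v=[-0.0464]
Step 14: x=[4.1179] v=[0.0868]
First v>=0 after going negative at step 14, time=3.5000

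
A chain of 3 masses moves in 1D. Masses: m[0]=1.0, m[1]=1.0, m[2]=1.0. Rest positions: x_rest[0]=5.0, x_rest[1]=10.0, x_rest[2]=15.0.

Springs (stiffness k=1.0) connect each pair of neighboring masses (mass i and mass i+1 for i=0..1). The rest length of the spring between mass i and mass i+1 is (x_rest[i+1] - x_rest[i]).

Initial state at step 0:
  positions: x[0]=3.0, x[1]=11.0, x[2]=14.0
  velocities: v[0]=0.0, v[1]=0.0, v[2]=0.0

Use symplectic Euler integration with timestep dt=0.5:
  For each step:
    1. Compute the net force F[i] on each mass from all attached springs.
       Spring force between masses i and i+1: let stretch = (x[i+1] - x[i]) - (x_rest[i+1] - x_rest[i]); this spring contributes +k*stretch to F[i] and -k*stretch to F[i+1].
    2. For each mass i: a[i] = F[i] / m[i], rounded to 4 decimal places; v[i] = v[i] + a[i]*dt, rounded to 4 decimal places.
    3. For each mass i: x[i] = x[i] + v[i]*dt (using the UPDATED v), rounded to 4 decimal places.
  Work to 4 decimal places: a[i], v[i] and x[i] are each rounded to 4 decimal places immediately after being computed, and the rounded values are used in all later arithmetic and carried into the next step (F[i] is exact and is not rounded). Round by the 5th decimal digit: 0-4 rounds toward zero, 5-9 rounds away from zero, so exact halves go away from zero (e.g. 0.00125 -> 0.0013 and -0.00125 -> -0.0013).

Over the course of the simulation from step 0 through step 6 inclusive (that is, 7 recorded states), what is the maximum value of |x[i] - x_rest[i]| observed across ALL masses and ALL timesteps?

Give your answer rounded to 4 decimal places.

Answer: 2.5156

Derivation:
Step 0: x=[3.0000 11.0000 14.0000] v=[0.0000 0.0000 0.0000]
Step 1: x=[3.7500 9.7500 14.5000] v=[1.5000 -2.5000 1.0000]
Step 2: x=[4.7500 8.1875 15.0625] v=[2.0000 -3.1250 1.1250]
Step 3: x=[5.3594 7.4844 15.1563] v=[1.2188 -1.4063 0.1875]
Step 4: x=[5.2501 8.1680 14.5821] v=[-0.2187 1.3672 -1.1485]
Step 5: x=[4.6202 9.7257 13.6543] v=[-1.2598 3.1153 -1.8556]
Step 6: x=[4.0167 10.9892 12.9944] v=[-1.2071 2.5269 -1.3199]
Max displacement = 2.5156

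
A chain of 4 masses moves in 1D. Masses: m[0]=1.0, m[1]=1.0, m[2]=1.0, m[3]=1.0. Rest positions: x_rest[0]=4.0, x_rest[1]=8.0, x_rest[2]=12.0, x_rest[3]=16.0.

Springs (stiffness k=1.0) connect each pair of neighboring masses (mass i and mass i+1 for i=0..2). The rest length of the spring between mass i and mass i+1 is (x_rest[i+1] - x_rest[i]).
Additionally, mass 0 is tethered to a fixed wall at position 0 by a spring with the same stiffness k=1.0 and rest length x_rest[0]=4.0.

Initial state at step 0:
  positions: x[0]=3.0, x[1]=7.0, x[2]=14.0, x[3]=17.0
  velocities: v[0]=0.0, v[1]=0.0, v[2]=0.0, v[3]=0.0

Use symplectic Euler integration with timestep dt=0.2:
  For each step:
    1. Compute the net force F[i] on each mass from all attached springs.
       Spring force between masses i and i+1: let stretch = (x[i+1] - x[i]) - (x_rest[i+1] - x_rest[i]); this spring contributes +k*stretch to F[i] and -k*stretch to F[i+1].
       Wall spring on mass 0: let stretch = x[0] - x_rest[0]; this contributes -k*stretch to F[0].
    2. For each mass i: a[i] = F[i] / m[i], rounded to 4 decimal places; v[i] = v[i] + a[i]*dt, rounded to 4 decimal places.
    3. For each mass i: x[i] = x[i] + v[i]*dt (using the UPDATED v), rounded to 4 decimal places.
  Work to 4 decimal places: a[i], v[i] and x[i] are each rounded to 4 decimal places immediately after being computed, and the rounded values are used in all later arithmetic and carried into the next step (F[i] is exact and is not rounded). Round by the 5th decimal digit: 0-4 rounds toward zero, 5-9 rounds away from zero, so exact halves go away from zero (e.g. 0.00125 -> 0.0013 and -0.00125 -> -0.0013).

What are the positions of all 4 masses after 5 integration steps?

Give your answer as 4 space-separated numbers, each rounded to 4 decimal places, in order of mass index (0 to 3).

Step 0: x=[3.0000 7.0000 14.0000 17.0000] v=[0.0000 0.0000 0.0000 0.0000]
Step 1: x=[3.0400 7.1200 13.8400 17.0400] v=[0.2000 0.6000 -0.8000 0.2000]
Step 2: x=[3.1216 7.3456 13.5392 17.1120] v=[0.4080 1.1280 -1.5040 0.3600]
Step 3: x=[3.2473 7.6500 13.1336 17.2011] v=[0.6285 1.5219 -2.0282 0.4454]
Step 4: x=[3.4192 7.9976 12.6713 17.2875] v=[0.8596 1.7381 -2.3114 0.4319]
Step 5: x=[3.6375 8.3490 12.2067 17.3492] v=[1.0914 1.7572 -2.3229 0.3087]

Answer: 3.6375 8.3490 12.2067 17.3492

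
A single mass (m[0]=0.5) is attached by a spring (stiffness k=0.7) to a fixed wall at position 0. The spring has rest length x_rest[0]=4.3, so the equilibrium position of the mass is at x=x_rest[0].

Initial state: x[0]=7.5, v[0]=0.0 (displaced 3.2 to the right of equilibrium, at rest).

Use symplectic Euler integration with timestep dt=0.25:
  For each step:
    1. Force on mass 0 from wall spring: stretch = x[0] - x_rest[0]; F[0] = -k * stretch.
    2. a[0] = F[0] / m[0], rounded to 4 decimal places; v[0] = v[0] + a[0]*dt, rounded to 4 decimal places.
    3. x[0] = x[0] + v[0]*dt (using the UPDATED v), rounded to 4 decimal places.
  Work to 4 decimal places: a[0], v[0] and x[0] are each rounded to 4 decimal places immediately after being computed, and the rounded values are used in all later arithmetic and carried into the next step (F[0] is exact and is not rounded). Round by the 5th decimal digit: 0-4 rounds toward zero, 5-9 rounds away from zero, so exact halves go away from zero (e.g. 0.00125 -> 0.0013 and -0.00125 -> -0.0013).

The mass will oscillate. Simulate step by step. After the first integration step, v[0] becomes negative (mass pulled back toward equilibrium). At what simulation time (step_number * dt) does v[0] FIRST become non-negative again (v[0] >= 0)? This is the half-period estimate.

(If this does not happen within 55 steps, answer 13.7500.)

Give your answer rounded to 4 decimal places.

Answer: 2.7500

Derivation:
Step 0: x=[7.5000] v=[0.0000]
Step 1: x=[7.2200] v=[-1.1200]
Step 2: x=[6.6845] v=[-2.1420]
Step 3: x=[5.9404] v=[-2.9766]
Step 4: x=[5.0527] v=[-3.5508]
Step 5: x=[4.0991] v=[-3.8143]
Step 6: x=[3.1631] v=[-3.7440]
Step 7: x=[2.3266] v=[-3.3461]
Step 8: x=[1.6628] v=[-2.6554]
Step 9: x=[1.2297] v=[-1.7324]
Step 10: x=[1.0653] v=[-0.6578]
Step 11: x=[1.1839] v=[0.4744]
First v>=0 after going negative at step 11, time=2.7500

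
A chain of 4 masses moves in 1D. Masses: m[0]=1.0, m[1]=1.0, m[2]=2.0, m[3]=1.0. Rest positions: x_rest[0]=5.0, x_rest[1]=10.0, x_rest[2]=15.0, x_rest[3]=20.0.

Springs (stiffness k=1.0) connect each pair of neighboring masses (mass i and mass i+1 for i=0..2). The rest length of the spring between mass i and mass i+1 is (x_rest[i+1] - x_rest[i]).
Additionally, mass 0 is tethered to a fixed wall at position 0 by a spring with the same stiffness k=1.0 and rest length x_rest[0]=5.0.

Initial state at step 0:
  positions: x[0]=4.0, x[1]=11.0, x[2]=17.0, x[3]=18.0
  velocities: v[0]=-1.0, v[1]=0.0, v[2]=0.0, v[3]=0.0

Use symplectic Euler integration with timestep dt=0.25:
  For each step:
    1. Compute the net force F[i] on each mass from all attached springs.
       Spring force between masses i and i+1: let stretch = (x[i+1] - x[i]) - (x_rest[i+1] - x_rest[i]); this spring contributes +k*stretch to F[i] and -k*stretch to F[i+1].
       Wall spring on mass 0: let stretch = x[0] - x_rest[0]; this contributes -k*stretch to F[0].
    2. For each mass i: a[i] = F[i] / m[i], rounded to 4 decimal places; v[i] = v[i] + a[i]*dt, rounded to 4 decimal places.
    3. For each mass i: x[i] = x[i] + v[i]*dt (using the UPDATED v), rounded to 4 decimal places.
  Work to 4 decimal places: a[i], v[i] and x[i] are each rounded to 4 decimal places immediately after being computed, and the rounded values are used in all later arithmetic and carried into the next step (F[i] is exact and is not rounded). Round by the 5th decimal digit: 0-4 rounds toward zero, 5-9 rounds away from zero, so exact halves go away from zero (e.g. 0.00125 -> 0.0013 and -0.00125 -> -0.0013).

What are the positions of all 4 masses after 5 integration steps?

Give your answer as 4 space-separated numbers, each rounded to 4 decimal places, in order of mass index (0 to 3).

Answer: 5.2419 10.1164 15.1541 20.9307

Derivation:
Step 0: x=[4.0000 11.0000 17.0000 18.0000] v=[-1.0000 0.0000 0.0000 0.0000]
Step 1: x=[3.9375 10.9375 16.8438 18.2500] v=[-0.2500 -0.2500 -0.6250 1.0000]
Step 2: x=[4.0664 10.8067 16.5469 18.7246] v=[0.5156 -0.5234 -1.1875 1.8985]
Step 3: x=[4.3624 10.6134 16.1387 19.3756] v=[1.1841 -0.7734 -1.6328 2.6041]
Step 4: x=[4.7765 10.3747 15.6590 20.1368] v=[1.6563 -0.9548 -1.9189 3.0449]
Step 5: x=[5.2419 10.1164 15.1541 20.9307] v=[1.8617 -1.0333 -2.0197 3.1755]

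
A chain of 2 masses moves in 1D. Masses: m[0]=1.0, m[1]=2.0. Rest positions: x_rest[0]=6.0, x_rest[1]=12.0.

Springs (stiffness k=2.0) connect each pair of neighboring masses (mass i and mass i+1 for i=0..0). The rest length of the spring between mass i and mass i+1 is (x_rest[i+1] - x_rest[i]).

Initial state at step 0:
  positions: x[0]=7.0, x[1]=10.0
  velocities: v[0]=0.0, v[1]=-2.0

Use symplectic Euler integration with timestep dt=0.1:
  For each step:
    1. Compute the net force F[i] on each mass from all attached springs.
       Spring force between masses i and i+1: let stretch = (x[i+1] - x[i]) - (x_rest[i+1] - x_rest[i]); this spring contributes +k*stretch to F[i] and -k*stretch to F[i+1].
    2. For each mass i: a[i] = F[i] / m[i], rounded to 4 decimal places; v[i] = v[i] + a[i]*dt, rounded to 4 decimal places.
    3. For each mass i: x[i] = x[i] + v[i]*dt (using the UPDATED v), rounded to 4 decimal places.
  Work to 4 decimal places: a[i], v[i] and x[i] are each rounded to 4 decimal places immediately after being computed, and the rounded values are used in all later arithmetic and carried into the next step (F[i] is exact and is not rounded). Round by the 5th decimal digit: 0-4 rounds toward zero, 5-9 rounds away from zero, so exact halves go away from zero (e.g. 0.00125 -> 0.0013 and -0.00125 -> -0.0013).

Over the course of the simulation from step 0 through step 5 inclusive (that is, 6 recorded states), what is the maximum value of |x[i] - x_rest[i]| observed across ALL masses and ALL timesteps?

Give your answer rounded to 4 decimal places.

Answer: 2.5419

Derivation:
Step 0: x=[7.0000 10.0000] v=[0.0000 -2.0000]
Step 1: x=[6.9400 9.8300] v=[-0.6000 -1.7000]
Step 2: x=[6.8178 9.6911] v=[-1.2220 -1.3890]
Step 3: x=[6.6331 9.5835] v=[-1.8473 -1.0763]
Step 4: x=[6.3874 9.5064] v=[-2.4572 -0.7713]
Step 5: x=[6.0841 9.4581] v=[-3.0334 -0.4832]
Max displacement = 2.5419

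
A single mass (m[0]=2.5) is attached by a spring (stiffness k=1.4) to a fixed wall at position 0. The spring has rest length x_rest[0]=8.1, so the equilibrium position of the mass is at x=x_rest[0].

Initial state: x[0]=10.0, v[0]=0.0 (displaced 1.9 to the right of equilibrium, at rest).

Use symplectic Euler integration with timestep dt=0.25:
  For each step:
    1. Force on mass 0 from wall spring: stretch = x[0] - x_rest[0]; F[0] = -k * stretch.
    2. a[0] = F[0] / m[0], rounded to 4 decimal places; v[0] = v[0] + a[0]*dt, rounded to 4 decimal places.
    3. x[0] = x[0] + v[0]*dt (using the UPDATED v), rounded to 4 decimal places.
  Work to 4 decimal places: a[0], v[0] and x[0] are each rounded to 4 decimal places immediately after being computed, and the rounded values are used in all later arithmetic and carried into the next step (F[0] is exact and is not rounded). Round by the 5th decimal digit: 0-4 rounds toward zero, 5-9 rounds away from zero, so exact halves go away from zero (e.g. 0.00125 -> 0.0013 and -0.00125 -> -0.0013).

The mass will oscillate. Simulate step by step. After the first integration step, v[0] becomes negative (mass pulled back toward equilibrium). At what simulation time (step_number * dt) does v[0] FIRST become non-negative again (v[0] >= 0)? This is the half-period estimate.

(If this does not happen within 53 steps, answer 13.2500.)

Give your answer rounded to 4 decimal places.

Step 0: x=[10.0000] v=[0.0000]
Step 1: x=[9.9335] v=[-0.2660]
Step 2: x=[9.8028] v=[-0.5227]
Step 3: x=[9.6125] v=[-0.7611]
Step 4: x=[9.3693] v=[-0.9729]
Step 5: x=[9.0817] v=[-1.1506]
Step 6: x=[8.7597] v=[-1.2881]
Step 7: x=[8.4146] v=[-1.3805]
Step 8: x=[8.0585] v=[-1.4246]
Step 9: x=[7.7038] v=[-1.4188]
Step 10: x=[7.3630] v=[-1.3633]
Step 11: x=[7.0480] v=[-1.2601]
Step 12: x=[6.7698] v=[-1.1128]
Step 13: x=[6.5382] v=[-0.9266]
Step 14: x=[6.3612] v=[-0.7080]
Step 15: x=[6.2451] v=[-0.4646]
Step 16: x=[6.1939] v=[-0.2049]
Step 17: x=[6.2094] v=[0.0620]
First v>=0 after going negative at step 17, time=4.2500

Answer: 4.2500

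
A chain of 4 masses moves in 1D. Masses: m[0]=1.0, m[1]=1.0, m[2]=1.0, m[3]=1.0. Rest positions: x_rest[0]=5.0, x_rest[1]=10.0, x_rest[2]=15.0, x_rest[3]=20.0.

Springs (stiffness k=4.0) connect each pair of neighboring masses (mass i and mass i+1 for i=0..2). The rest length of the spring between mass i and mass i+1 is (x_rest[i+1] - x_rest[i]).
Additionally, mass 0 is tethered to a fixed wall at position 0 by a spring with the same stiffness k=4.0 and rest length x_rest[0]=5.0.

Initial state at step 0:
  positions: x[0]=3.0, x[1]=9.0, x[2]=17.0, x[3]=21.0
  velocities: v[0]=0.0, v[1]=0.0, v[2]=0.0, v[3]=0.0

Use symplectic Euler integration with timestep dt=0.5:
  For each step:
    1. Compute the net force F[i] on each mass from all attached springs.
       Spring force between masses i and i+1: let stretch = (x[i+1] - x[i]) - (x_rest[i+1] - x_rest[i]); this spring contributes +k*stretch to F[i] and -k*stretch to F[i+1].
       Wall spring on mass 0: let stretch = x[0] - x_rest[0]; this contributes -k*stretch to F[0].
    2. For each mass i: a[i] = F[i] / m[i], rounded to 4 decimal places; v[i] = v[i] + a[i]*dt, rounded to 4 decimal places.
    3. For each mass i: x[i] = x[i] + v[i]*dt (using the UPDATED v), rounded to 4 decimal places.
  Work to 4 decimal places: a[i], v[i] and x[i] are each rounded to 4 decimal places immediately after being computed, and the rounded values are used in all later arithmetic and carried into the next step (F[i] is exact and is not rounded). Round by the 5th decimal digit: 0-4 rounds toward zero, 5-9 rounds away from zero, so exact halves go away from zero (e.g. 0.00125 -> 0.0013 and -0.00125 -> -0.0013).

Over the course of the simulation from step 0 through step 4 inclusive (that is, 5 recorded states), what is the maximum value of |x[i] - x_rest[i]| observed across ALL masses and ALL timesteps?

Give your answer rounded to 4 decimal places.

Answer: 3.0000

Derivation:
Step 0: x=[3.0000 9.0000 17.0000 21.0000] v=[0.0000 0.0000 0.0000 0.0000]
Step 1: x=[6.0000 11.0000 13.0000 22.0000] v=[6.0000 4.0000 -8.0000 2.0000]
Step 2: x=[8.0000 10.0000 16.0000 19.0000] v=[4.0000 -2.0000 6.0000 -6.0000]
Step 3: x=[4.0000 13.0000 16.0000 18.0000] v=[-8.0000 6.0000 0.0000 -2.0000]
Step 4: x=[5.0000 10.0000 15.0000 20.0000] v=[2.0000 -6.0000 -2.0000 4.0000]
Max displacement = 3.0000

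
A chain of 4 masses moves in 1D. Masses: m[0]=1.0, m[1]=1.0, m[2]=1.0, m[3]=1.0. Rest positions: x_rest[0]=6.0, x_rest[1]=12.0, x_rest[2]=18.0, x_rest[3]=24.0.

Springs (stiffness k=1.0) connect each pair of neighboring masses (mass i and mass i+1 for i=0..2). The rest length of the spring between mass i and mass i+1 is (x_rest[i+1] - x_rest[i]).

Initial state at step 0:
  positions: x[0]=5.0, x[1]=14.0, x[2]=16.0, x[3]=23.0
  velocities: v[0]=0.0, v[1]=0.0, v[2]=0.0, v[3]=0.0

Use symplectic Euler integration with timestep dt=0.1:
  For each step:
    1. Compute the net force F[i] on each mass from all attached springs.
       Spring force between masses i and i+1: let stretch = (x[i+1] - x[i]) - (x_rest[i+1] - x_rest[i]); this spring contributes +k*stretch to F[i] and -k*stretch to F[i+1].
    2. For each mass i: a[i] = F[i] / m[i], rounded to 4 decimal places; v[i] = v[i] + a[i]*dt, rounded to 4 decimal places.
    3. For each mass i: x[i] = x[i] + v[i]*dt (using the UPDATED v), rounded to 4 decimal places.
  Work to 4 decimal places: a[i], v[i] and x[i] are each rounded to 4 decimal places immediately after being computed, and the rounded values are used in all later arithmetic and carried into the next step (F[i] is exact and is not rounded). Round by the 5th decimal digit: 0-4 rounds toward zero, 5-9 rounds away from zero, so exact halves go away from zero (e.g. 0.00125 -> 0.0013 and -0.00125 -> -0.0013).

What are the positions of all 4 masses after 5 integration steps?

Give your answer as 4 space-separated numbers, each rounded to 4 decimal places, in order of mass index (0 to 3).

Step 0: x=[5.0000 14.0000 16.0000 23.0000] v=[0.0000 0.0000 0.0000 0.0000]
Step 1: x=[5.0300 13.9300 16.0500 22.9900] v=[0.3000 -0.7000 0.5000 -0.1000]
Step 2: x=[5.0890 13.7922 16.1482 22.9706] v=[0.5900 -1.3780 0.9820 -0.1940]
Step 3: x=[5.1750 13.5909 16.2911 22.9430] v=[0.8603 -2.0127 1.4286 -0.2762]
Step 4: x=[5.2852 13.3325 16.4735 22.9089] v=[1.1019 -2.5843 1.8238 -0.3414]
Step 5: x=[5.4159 13.0250 16.6888 22.8704] v=[1.3066 -3.0749 2.1532 -0.3849]

Answer: 5.4159 13.0250 16.6888 22.8704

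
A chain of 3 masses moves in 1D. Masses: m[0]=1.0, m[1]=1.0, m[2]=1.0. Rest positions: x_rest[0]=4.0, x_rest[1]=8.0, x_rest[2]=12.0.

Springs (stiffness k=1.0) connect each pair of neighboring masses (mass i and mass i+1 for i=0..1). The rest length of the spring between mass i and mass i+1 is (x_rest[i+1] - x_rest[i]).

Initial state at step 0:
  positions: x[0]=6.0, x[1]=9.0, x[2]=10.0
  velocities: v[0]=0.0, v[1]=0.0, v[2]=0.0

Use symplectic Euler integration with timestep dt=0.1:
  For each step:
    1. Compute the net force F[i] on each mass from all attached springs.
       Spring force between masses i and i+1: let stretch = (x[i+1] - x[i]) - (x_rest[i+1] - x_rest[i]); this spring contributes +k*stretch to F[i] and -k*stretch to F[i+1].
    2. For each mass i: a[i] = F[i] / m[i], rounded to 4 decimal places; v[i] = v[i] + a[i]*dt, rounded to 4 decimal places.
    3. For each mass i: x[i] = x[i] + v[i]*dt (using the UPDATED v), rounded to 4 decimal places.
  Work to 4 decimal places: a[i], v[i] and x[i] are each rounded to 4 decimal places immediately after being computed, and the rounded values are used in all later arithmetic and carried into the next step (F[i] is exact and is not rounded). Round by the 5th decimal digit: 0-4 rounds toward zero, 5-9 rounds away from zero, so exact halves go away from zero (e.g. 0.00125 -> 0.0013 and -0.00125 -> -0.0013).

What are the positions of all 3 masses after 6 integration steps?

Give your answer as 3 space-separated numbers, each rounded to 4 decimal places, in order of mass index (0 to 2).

Answer: 5.7835 8.6205 10.5959

Derivation:
Step 0: x=[6.0000 9.0000 10.0000] v=[0.0000 0.0000 0.0000]
Step 1: x=[5.9900 8.9800 10.0300] v=[-0.1000 -0.2000 0.3000]
Step 2: x=[5.9699 8.9406 10.0895] v=[-0.2010 -0.3940 0.5950]
Step 3: x=[5.9395 8.8830 10.1775] v=[-0.3039 -0.5762 0.8801]
Step 4: x=[5.8985 8.8089 10.2926] v=[-0.4096 -0.7411 1.1507]
Step 5: x=[5.8466 8.7205 10.4328] v=[-0.5186 -0.8838 1.4023]
Step 6: x=[5.7835 8.6205 10.5959] v=[-0.6312 -1.0000 1.6311]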